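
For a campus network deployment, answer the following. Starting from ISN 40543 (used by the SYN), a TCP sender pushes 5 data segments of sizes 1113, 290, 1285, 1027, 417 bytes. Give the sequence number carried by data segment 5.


The SYN occupies sequence number ISN = 40543, so the first data byte is ISN + 1 = 40544.
SEQ of data segment i = (ISN + 1) + sum of payload sizes of segments 1..i-1.
Segment 1: SEQ = 40544, payload = 1113 bytes
Segment 2: SEQ = 41657, payload = 290 bytes
Segment 3: SEQ = 41947, payload = 1285 bytes
Segment 4: SEQ = 43232, payload = 1027 bytes
Segment 5: SEQ = 44259, payload = 417 bytes
SEQ of segment 5 = 40544 + 1113 + 290 + 1285 + 1027 = 44259

44259


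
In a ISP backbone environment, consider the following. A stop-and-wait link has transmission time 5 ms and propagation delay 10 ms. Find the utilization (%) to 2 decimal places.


Given: Ttrans = 5 ms, Tprop = 10 ms
RTT = 2 * Tprop = 2 * 10 = 20 ms
U = Ttrans / (Ttrans + RTT)
U = 5 / (5 + 20)
U = 5 / 25 = 0.2
U% = 20.00%

20.00


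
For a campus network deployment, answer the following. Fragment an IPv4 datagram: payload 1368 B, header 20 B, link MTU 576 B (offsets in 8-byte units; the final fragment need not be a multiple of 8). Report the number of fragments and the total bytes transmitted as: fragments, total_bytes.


Max data per non-final fragment = floor((MTU - header)/8)*8 = floor((576 - 20)/8)*8 = floor(556/8)*8 = 552 B
Final fragment needs no 8-byte alignment: it can carry up to MTU - header = 556 B
Non-final fragments needed = ceil((payload - 556) / 552) = ceil(812/552) = ceil(1.4710) = 2
Number of fragments = 2 + 1 = 3
Fragment sizes (data): 2 * 552 B + 264 B (last, 264 <= 556 OK)
Total bytes sent = payload + n_frags * header = 1368 + 3*20 = 1368 + 60 = 1428 B

3, 1428


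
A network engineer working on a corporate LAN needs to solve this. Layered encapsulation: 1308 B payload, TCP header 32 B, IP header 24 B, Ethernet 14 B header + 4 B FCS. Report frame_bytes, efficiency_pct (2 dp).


TCP segment = 1308 + 32 = 1340 B
IP packet = 1340 + 24 = 1364 B
Ethernet frame = 1364 + 14 + 4 = 1382 B
Efficiency = app / frame = 1308 / 1382 = 0.946454 = 94.6454% -> 94.65% (2 dp)

1382, 94.65


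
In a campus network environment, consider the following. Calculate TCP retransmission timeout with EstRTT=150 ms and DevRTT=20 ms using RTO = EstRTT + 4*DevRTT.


Given: EstRTT = 150 ms, DevRTT = 20 ms
Timeout = EstRTT + 4 * DevRTT
4 * DevRTT = 4 * 20 = 80
Timeout = 150 + 80 = 230 ms

230


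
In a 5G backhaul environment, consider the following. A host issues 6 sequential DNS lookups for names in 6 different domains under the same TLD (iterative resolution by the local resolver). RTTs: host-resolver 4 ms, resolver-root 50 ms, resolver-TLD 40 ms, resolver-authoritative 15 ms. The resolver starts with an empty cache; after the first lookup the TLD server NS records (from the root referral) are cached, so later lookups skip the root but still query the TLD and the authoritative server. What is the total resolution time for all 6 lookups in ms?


Lookup 1 (cold cache): local + root + TLD + auth = 4 + 50 + 40 + 15 = 109 ms
Lookups 2..6 (TLD NS cached -> skip root; new domain -> still ask TLD and auth): local + TLD + auth = 4 + 40 + 15 = 59 ms each
Remaining 5 lookups: 5 * 59 = 295 ms
Total = 109 + 295 = 404 ms

404


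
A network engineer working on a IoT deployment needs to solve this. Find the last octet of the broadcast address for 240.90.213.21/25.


Given: IP = 240.90.213.21, prefix = /25
Host bits = 32 - 25 = 7
Network last octet = 21 AND mask = 0
Host part size = 2^7 - 1 = 127
Broadcast last octet = 0 OR 127 = 127

127


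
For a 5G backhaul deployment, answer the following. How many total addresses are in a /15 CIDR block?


Given: CIDR prefix /15
Host bits = 32 - 15 = 17
Total addresses = 2^17 = 131072

131072


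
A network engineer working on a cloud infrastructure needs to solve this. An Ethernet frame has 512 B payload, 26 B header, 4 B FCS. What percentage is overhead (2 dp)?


Given: payload = 512 B, header = 26 B, trailer = 4 B
Overhead bytes = header + trailer = 26 + 4 = 30
Total frame = payload + overhead = 512 + 30 = 542
Overhead % = 30 / 542 * 100 = 5.5351% -> 5.54% (2 dp)

5.54


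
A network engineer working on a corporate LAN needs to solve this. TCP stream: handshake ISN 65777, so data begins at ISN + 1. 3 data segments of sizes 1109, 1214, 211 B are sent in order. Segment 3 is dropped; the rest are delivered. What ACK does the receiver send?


SYN uses sequence number 65777; first data byte = ISN + 1 = 65778.
Segment 1: SEQ = 65778, len = 1109 B, covers [65778, 66886]
Segment 2: SEQ = 66887, len = 1214 B, covers [66887, 68100]
Segment 3: SEQ = 68101, len = 211 B, covers [68101, 68311] [LOST]
In-order data received: bytes [65778, 68100] (segments 1..2).
Segment 3 missing -> gap begins at byte 68101.
Cumulative ACK = next expected in-order byte = 65778 + 1109 + 1214 = 68101

68101


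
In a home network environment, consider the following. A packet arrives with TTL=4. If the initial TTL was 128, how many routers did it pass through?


Given: initial TTL = 128, received TTL = 4
Hops = initial TTL - received TTL
Hops = 128 - 4 = 124

124


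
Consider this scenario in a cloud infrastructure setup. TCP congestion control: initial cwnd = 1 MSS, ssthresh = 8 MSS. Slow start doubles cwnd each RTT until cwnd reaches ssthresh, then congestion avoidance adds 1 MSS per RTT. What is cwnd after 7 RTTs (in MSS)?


RTT 0: cwnd = 1 MSS (initial)
RTT 1: cwnd = 2 MSS (slow start, doubled)
RTT 2: cwnd = 4 MSS (slow start, doubled)
RTT 3: cwnd = 8 MSS (slow start, doubled)
RTT 4: cwnd = 9 MSS (congestion avoidance, +1)
RTT 5: cwnd = 10 MSS (congestion avoidance, +1)
RTT 6: cwnd = 11 MSS (congestion avoidance, +1)
RTT 7: cwnd = 12 MSS (congestion avoidance, +1)

12


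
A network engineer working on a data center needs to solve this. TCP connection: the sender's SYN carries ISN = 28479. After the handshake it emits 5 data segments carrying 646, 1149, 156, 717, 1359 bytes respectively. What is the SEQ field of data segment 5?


The SYN occupies sequence number ISN = 28479, so the first data byte is ISN + 1 = 28480.
SEQ of data segment i = (ISN + 1) + sum of payload sizes of segments 1..i-1.
Segment 1: SEQ = 28480, payload = 646 bytes
Segment 2: SEQ = 29126, payload = 1149 bytes
Segment 3: SEQ = 30275, payload = 156 bytes
Segment 4: SEQ = 30431, payload = 717 bytes
Segment 5: SEQ = 31148, payload = 1359 bytes
SEQ of segment 5 = 28480 + 646 + 1149 + 156 + 717 = 31148

31148


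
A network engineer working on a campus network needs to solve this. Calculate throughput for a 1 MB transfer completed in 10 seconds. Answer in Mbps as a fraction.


Given: file = 1 MB, time = 10 s
File in Mb = 1 * 8 = 8 Mb
Throughput = 8 / 10 Mbps
Throughput = 4/5 Mbps

4/5


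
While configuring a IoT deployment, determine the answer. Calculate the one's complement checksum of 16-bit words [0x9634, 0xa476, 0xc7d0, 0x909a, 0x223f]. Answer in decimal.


Given words: [0x9634, 0xa476, 0xc7d0, 0x909a, 0x223f]
Step 1: Sum all words
Raw sum = 38452 + 42102 + 51152 + 37018 + 8767 = 177491
Step 2: Fold carry: (46419 + 2) = 46421
One's complement = ~46421 & 0xFFFF = 19114

19114


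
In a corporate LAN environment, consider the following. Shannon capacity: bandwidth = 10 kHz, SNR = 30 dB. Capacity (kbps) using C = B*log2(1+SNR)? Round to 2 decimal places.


Given: B = 10 kHz, SNR = 30 dB
SNR linear = 10^(30/10) = 1000
1 + SNR = 1001
log2(1001) = 9.9672262588
C = 10 * 1000 * 9.9672262588 = 99672.2626 bps
C = 99.672263 kbps -> 99.67 kbps (2 dp)

99.67


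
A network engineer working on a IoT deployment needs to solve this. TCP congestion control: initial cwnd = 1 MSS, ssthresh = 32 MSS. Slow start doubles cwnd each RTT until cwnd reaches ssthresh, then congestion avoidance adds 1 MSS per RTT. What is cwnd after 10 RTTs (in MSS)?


RTT 0: cwnd = 1 MSS (initial)
RTT 1: cwnd = 2 MSS (slow start, doubled)
RTT 2: cwnd = 4 MSS (slow start, doubled)
RTT 3: cwnd = 8 MSS (slow start, doubled)
RTT 4: cwnd = 16 MSS (slow start, doubled)
RTT 5: cwnd = 32 MSS (slow start, doubled)
RTT 6: cwnd = 33 MSS (congestion avoidance, +1)
RTT 7: cwnd = 34 MSS (congestion avoidance, +1)
RTT 8: cwnd = 35 MSS (congestion avoidance, +1)
RTT 9: cwnd = 36 MSS (congestion avoidance, +1)
RTT 10: cwnd = 37 MSS (congestion avoidance, +1)

37


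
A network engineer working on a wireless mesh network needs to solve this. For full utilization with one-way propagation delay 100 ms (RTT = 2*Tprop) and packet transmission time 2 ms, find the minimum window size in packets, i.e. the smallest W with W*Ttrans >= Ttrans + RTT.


Given: Ttrans = 2 ms, RTT = 200 ms (= 2 * Tprop, Tprop = 100 ms)
Time until first ACK returns = Ttrans + RTT = 2 + 200 = 202 ms
Need W * Ttrans >= Ttrans + RTT  ->  W >= (Ttrans + RTT) / Ttrans
(Ttrans + RTT) / Ttrans = 202 / 2 = 101
W_min = ceil(101) = 101

101


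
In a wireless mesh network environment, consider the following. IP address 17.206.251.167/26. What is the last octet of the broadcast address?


Given: IP = 17.206.251.167, prefix = /26
Host bits = 32 - 26 = 6
Network last octet = 167 AND mask = 128
Host part size = 2^6 - 1 = 63
Broadcast last octet = 128 OR 63 = 191

191


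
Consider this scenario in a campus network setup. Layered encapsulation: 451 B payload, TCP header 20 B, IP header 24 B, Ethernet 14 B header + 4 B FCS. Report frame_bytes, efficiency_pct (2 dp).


TCP segment = 451 + 20 = 471 B
IP packet = 471 + 24 = 495 B
Ethernet frame = 495 + 14 + 4 = 513 B
Efficiency = app / frame = 451 / 513 = 0.879142 = 87.9142% -> 87.91% (2 dp)

513, 87.91


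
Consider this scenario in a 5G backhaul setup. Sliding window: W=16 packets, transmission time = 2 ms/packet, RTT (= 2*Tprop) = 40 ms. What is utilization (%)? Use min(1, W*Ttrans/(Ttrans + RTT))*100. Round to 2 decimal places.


Given: W = 16, Ttrans = 2 ms, RTT = 40 ms (= 2 * Tprop, Tprop = 20 ms)
Cycle time = Ttrans + RTT = 2 + 40 = 42 ms (first packet sent until its ACK returns)
W * Ttrans = 16 * 2 = 32 ms of sending per cycle
W * Ttrans / (Ttrans + RTT) = 32 / 42 = 0.761905
U = min(1, 0.761905) = 0.761905
U% = 76.19%

76.19


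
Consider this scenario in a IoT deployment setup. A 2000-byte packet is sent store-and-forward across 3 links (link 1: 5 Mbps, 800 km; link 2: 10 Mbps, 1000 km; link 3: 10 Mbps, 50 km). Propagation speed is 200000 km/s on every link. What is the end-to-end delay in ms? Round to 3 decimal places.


Packet = 2000 bytes = 16000 bits. Store-and-forward: sum (t_trans + t_prop) per link.
Link 1: t_trans = 16000/(5*10^6) s = 3.2000 ms; t_prop = 800/200000 s = 4.0000 ms; subtotal = 7.2000 ms
Link 2: t_trans = 16000/(10*10^6) s = 1.6000 ms; t_prop = 1000/200000 s = 5.0000 ms; subtotal = 6.6000 ms
Link 3: t_trans = 16000/(10*10^6) s = 1.6000 ms; t_prop = 50/200000 s = 0.2500 ms; subtotal = 1.8500 ms
End-to-end = 7.2000 + 6.6000 + 1.8500 = 15.6500 ms -> 15.650 ms (3 dp)

15.650


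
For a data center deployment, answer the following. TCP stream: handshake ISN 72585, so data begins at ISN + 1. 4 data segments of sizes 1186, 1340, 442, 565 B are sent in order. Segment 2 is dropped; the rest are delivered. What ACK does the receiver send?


SYN uses sequence number 72585; first data byte = ISN + 1 = 72586.
Segment 1: SEQ = 72586, len = 1186 B, covers [72586, 73771]
Segment 2: SEQ = 73772, len = 1340 B, covers [73772, 75111] [LOST]
Segment 3: SEQ = 75112, len = 442 B, covers [75112, 75553]
Segment 4: SEQ = 75554, len = 565 B, covers [75554, 76118]
In-order data received: bytes [72586, 73771] (segments 1..1).
Segment 2 missing -> gap begins at byte 73772; later segments buffered out of order.
Cumulative ACK = next expected in-order byte = 72586 + 1186 = 73772

73772


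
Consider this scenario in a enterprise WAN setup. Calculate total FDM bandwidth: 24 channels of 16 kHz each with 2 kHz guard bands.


Given: 24 channels, 16 kHz each, guard = 2 kHz
Channel bandwidth = 24 * 16 = 384 kHz
Guard bands = 23 gaps * 2 kHz = 46 kHz
Total = 384 + 46 = 430 kHz

430


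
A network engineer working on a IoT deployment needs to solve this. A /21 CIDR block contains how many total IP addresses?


Given: CIDR prefix /21
Host bits = 32 - 21 = 11
Total addresses = 2^11 = 2048

2048


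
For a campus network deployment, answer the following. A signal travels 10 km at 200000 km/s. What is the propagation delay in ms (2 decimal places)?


Given: distance = 10 km, speed = 200000 km/s
Delay = distance / speed = 10 / 200000 seconds
Delay in ms = 10 * 1000 / 200000
Delay = 0.0500 ms
Rounded to 2 dp = 0.05 ms

0.05


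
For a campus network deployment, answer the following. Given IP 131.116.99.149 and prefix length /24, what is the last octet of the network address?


Given: IP = 131.116.99.149, prefix = /24
Subnet mask = 255.255.255.0
Last octet of IP: 149
Last octet of mask: 0
Network last octet = 149 AND 0 = 0

0


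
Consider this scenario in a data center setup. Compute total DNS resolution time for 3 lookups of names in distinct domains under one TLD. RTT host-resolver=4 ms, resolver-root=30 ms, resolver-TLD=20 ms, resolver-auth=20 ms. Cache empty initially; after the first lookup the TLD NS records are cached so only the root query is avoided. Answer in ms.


Lookup 1 (cold cache): local + root + TLD + auth = 4 + 30 + 20 + 20 = 74 ms
Lookups 2..3 (TLD NS cached -> skip root; new domain -> still ask TLD and auth): local + TLD + auth = 4 + 20 + 20 = 44 ms each
Remaining 2 lookups: 2 * 44 = 88 ms
Total = 74 + 88 = 162 ms

162


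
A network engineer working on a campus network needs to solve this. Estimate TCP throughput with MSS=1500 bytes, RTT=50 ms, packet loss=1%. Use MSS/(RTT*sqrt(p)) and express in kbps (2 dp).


Given: MSS = 1500 bytes, RTT = 50 ms, loss = 1%
RTT in seconds = 50 / 1000 = 0.05
Loss rate = 1% = 0.01
sqrt(loss) = sqrt(0.01) = 0.1
Throughput (bytes/s) = 1500 / (0.05 * 0.1) = 300000.0000
Throughput (kbps) = 300000.0000 * 8 / 1000 = 2400.000000 -> 2400.00 kbps (2 dp)

2400.00


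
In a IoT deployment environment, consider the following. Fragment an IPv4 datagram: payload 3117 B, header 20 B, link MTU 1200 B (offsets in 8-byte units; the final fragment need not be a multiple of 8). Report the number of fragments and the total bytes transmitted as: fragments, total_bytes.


Max data per non-final fragment = floor((MTU - header)/8)*8 = floor((1200 - 20)/8)*8 = floor(1180/8)*8 = 1176 B
Final fragment needs no 8-byte alignment: it can carry up to MTU - header = 1180 B
Non-final fragments needed = ceil((payload - 1180) / 1176) = ceil(1937/1176) = ceil(1.6471) = 2
Number of fragments = 2 + 1 = 3
Fragment sizes (data): 2 * 1176 B + 765 B (last, 765 <= 1180 OK)
Total bytes sent = payload + n_frags * header = 3117 + 3*20 = 3117 + 60 = 3177 B

3, 3177


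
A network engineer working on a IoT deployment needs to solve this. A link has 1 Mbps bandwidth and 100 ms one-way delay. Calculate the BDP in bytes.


Given: bandwidth = 1 Mbps, delay = 100 ms
BDP in bits = 1 * 10^6 * 100 / 1000
BDP in bits = 100000
BDP in bytes = 100000 / 8 = 12500

12500


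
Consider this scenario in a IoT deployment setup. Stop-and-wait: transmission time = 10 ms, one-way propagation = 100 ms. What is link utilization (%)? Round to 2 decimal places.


Given: Ttrans = 10 ms, Tprop = 100 ms
RTT = 2 * Tprop = 2 * 100 = 200 ms
U = Ttrans / (Ttrans + RTT)
U = 10 / (10 + 200)
U = 10 / 210 = 0.047619
U% = 4.76%

4.76


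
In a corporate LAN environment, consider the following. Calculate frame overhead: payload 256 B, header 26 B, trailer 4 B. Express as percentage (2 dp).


Given: payload = 256 B, header = 26 B, trailer = 4 B
Overhead bytes = header + trailer = 26 + 4 = 30
Total frame = payload + overhead = 256 + 30 = 286
Overhead % = 30 / 286 * 100 = 10.4895% -> 10.49% (2 dp)

10.49


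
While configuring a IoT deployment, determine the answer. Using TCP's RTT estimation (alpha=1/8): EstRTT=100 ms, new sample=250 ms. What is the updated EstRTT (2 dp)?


Given: EstRTT = 100 ms, SampleRTT = 250 ms, alpha = 1/8
New EstRTT = (1 - alpha) * EstRTT + alpha * SampleRTT
(7/8) * 100 = 87.5
(1/8) * 250 = 31.25
New EstRTT = 87.5 + 31.25 = 118.75 ms -> 118.75 ms (2 dp)

118.75


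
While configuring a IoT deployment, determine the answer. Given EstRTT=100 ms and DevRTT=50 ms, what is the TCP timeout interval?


Given: EstRTT = 100 ms, DevRTT = 50 ms
Timeout = EstRTT + 4 * DevRTT
4 * DevRTT = 4 * 50 = 200
Timeout = 100 + 200 = 300 ms

300


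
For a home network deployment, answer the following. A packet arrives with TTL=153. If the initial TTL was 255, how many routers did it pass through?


Given: initial TTL = 255, received TTL = 153
Hops = initial TTL - received TTL
Hops = 255 - 153 = 102

102


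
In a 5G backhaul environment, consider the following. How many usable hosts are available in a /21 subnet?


Given: subnet mask /21
Host bits = 32 - 21 = 11
Total addresses = 2^11 = 2048
Usable hosts = 2048 - 2 (network + broadcast) = 2046

2046


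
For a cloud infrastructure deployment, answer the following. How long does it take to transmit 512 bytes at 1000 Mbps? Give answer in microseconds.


Given: packet = 512 bytes, bandwidth = 1000 Mbps
Packet in bits = 512 * 8 = 4096 bits
Bandwidth = 1000 * 10^6 = 1000000000 bps
Time = 4096 / 1000000000 seconds
Time in us = 4096 * 10^6 / 1000000000 = 4.096

4.096


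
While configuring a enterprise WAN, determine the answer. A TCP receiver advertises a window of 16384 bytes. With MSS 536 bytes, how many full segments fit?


Given: RWND = 16384 bytes, MSS = 536 bytes
Full segments = floor(RWND / MSS)
Full segments = floor(16384 / 536)
Full segments = floor(30.5672) = 30

30


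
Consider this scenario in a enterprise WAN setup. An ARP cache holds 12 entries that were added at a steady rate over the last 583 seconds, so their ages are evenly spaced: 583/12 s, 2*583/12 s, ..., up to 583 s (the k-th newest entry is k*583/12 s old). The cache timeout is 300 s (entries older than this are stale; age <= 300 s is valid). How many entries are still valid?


Ages are k * 583/12 s for k = 1..12 (spacing = 48.5833 s).
Entry k is valid iff k * 583/12 <= 300 iff k <= 12 * 300 / 583 = 6.1750
n_valid = floor(6.1750) = 6
(n_stale = 12 - 6 = 6)

6


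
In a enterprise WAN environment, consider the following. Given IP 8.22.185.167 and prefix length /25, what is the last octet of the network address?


Given: IP = 8.22.185.167, prefix = /25
Subnet mask = 255.255.255.128
Last octet of IP: 167
Last octet of mask: 128
Network last octet = 167 AND 128 = 128

128


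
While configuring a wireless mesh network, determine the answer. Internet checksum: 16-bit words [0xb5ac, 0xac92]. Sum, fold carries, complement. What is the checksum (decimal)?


Given words: [0xb5ac, 0xac92]
Step 1: Sum all words
Raw sum = 46508 + 44178 = 90686
Step 2: Fold carry: (25150 + 1) = 25151
One's complement = ~25151 & 0xFFFF = 40384

40384


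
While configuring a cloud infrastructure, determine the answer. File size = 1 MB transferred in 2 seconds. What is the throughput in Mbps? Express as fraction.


Given: file = 1 MB, time = 2 s
File in Mb = 1 * 8 = 8 Mb
Throughput = 8 / 2 Mbps
Throughput = 4 Mbps

4


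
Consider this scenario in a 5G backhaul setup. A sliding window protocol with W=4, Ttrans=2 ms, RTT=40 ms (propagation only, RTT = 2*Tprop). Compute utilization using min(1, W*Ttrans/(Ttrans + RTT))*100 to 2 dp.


Given: W = 4, Ttrans = 2 ms, RTT = 40 ms (= 2 * Tprop, Tprop = 20 ms)
Cycle time = Ttrans + RTT = 2 + 40 = 42 ms (first packet sent until its ACK returns)
W * Ttrans = 4 * 2 = 8 ms of sending per cycle
W * Ttrans / (Ttrans + RTT) = 8 / 42 = 0.190476
U = min(1, 0.190476) = 0.190476
U% = 19.05%

19.05


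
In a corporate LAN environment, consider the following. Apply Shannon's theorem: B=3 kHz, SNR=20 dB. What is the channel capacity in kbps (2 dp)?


Given: B = 3 kHz, SNR = 20 dB
SNR linear = 10^(20/10) = 100
1 + SNR = 101
log2(101) = 6.6582114828
C = 3 * 1000 * 6.6582114828 = 19974.6344 bps
C = 19.974634 kbps -> 19.97 kbps (2 dp)

19.97


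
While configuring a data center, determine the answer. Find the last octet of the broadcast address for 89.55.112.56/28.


Given: IP = 89.55.112.56, prefix = /28
Host bits = 32 - 28 = 4
Network last octet = 56 AND mask = 48
Host part size = 2^4 - 1 = 15
Broadcast last octet = 48 OR 15 = 63

63


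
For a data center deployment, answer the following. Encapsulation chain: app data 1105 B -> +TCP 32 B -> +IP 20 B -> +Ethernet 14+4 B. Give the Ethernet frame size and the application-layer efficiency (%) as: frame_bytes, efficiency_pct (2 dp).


TCP segment = 1105 + 32 = 1137 B
IP packet = 1137 + 20 = 1157 B
Ethernet frame = 1157 + 14 + 4 = 1175 B
Efficiency = app / frame = 1105 / 1175 = 0.940426 = 94.0426% -> 94.04% (2 dp)

1175, 94.04


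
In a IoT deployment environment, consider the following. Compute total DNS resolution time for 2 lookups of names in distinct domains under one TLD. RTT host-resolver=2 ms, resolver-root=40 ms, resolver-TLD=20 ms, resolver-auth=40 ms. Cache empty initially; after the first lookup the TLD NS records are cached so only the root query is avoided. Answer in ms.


Lookup 1 (cold cache): local + root + TLD + auth = 2 + 40 + 20 + 40 = 102 ms
Lookups 2..2 (TLD NS cached -> skip root; new domain -> still ask TLD and auth): local + TLD + auth = 2 + 20 + 40 = 62 ms each
Remaining 1 lookups: 1 * 62 = 62 ms
Total = 102 + 62 = 164 ms

164


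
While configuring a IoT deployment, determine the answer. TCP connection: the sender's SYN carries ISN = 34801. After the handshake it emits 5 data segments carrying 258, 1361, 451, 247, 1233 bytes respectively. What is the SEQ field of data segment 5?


The SYN occupies sequence number ISN = 34801, so the first data byte is ISN + 1 = 34802.
SEQ of data segment i = (ISN + 1) + sum of payload sizes of segments 1..i-1.
Segment 1: SEQ = 34802, payload = 258 bytes
Segment 2: SEQ = 35060, payload = 1361 bytes
Segment 3: SEQ = 36421, payload = 451 bytes
Segment 4: SEQ = 36872, payload = 247 bytes
Segment 5: SEQ = 37119, payload = 1233 bytes
SEQ of segment 5 = 34802 + 258 + 1361 + 451 + 247 = 37119

37119


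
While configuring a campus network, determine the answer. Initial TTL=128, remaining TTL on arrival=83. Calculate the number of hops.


Given: initial TTL = 128, received TTL = 83
Hops = initial TTL - received TTL
Hops = 128 - 83 = 45

45


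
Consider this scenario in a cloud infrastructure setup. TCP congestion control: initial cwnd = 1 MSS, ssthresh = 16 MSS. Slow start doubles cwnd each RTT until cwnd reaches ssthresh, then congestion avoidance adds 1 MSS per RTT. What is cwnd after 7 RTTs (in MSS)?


RTT 0: cwnd = 1 MSS (initial)
RTT 1: cwnd = 2 MSS (slow start, doubled)
RTT 2: cwnd = 4 MSS (slow start, doubled)
RTT 3: cwnd = 8 MSS (slow start, doubled)
RTT 4: cwnd = 16 MSS (slow start, doubled)
RTT 5: cwnd = 17 MSS (congestion avoidance, +1)
RTT 6: cwnd = 18 MSS (congestion avoidance, +1)
RTT 7: cwnd = 19 MSS (congestion avoidance, +1)

19


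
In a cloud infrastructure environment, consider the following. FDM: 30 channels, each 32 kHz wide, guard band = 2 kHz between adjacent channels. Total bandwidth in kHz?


Given: 30 channels, 32 kHz each, guard = 2 kHz
Channel bandwidth = 30 * 32 = 960 kHz
Guard bands = 29 gaps * 2 kHz = 58 kHz
Total = 960 + 58 = 1018 kHz

1018


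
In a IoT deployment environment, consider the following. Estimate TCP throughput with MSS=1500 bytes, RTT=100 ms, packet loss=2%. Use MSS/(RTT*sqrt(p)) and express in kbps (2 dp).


Given: MSS = 1500 bytes, RTT = 100 ms, loss = 2%
RTT in seconds = 100 / 1000 = 0.1
Loss rate = 2% = 0.02
sqrt(loss) = sqrt(0.02) = 0.141421356237
Throughput (bytes/s) = 1500 / (0.1 * 0.141421356237) = 106066.0172
Throughput (kbps) = 106066.0172 * 8 / 1000 = 848.528137 -> 848.53 kbps (2 dp)

848.53


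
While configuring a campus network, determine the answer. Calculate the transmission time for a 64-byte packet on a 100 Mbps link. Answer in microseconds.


Given: packet = 64 bytes, bandwidth = 100 Mbps
Packet in bits = 64 * 8 = 512 bits
Bandwidth = 100 * 10^6 = 100000000 bps
Time = 512 / 100000000 seconds
Time in us = 512 * 10^6 / 100000000 = 5.12

5.12


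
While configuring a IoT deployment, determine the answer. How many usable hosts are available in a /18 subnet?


Given: subnet mask /18
Host bits = 32 - 18 = 14
Total addresses = 2^14 = 16384
Usable hosts = 16384 - 2 (network + broadcast) = 16382

16382


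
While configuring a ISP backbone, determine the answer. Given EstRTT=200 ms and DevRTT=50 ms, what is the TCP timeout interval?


Given: EstRTT = 200 ms, DevRTT = 50 ms
Timeout = EstRTT + 4 * DevRTT
4 * DevRTT = 4 * 50 = 200
Timeout = 200 + 200 = 400 ms

400


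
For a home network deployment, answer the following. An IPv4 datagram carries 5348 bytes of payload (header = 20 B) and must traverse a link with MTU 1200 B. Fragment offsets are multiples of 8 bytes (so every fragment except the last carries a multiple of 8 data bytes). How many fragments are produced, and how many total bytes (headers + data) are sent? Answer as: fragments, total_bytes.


Max data per non-final fragment = floor((MTU - header)/8)*8 = floor((1200 - 20)/8)*8 = floor(1180/8)*8 = 1176 B
Final fragment needs no 8-byte alignment: it can carry up to MTU - header = 1180 B
Non-final fragments needed = ceil((payload - 1180) / 1176) = ceil(4168/1176) = ceil(3.5442) = 4
Number of fragments = 4 + 1 = 5
Fragment sizes (data): 4 * 1176 B + 644 B (last, 644 <= 1180 OK)
Total bytes sent = payload + n_frags * header = 5348 + 5*20 = 5348 + 100 = 5448 B

5, 5448


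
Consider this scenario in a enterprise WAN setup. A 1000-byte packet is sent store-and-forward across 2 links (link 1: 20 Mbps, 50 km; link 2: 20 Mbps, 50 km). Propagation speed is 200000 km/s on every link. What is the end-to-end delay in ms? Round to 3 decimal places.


Packet = 1000 bytes = 8000 bits. Store-and-forward: sum (t_trans + t_prop) per link.
Link 1: t_trans = 8000/(20*10^6) s = 0.4000 ms; t_prop = 50/200000 s = 0.2500 ms; subtotal = 0.6500 ms
Link 2: t_trans = 8000/(20*10^6) s = 0.4000 ms; t_prop = 50/200000 s = 0.2500 ms; subtotal = 0.6500 ms
End-to-end = 0.6500 + 0.6500 = 1.3000 ms -> 1.300 ms (3 dp)

1.300


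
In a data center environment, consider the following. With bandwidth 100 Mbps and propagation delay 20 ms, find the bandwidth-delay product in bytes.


Given: bandwidth = 100 Mbps, delay = 20 ms
BDP in bits = 100 * 10^6 * 20 / 1000
BDP in bits = 2000000
BDP in bytes = 2000000 / 8 = 250000

250000


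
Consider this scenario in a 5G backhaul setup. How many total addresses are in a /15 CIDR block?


Given: CIDR prefix /15
Host bits = 32 - 15 = 17
Total addresses = 2^17 = 131072

131072


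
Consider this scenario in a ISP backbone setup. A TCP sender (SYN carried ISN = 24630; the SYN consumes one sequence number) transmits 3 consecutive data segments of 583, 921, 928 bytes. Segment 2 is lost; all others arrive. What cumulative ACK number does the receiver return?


SYN uses sequence number 24630; first data byte = ISN + 1 = 24631.
Segment 1: SEQ = 24631, len = 583 B, covers [24631, 25213]
Segment 2: SEQ = 25214, len = 921 B, covers [25214, 26134] [LOST]
Segment 3: SEQ = 26135, len = 928 B, covers [26135, 27062]
In-order data received: bytes [24631, 25213] (segments 1..1).
Segment 2 missing -> gap begins at byte 25214; later segments buffered out of order.
Cumulative ACK = next expected in-order byte = 24631 + 583 = 25214

25214


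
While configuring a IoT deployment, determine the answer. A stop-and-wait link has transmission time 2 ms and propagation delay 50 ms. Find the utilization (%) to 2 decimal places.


Given: Ttrans = 2 ms, Tprop = 50 ms
RTT = 2 * Tprop = 2 * 50 = 100 ms
U = Ttrans / (Ttrans + RTT)
U = 2 / (2 + 100)
U = 2 / 102 = 0.019608
U% = 1.96%

1.96


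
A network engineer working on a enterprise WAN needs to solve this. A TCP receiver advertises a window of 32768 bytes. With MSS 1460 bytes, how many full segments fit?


Given: RWND = 32768 bytes, MSS = 1460 bytes
Full segments = floor(RWND / MSS)
Full segments = floor(32768 / 1460)
Full segments = floor(22.4438) = 22

22


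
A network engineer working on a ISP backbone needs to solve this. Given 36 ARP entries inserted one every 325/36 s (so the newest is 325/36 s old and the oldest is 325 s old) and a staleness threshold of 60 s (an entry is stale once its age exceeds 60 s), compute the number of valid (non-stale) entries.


Ages are k * 325/36 s for k = 1..36 (spacing = 9.0278 s).
Entry k is valid iff k * 325/36 <= 60 iff k <= 36 * 60 / 325 = 6.6462
n_valid = floor(6.6462) = 6
(n_stale = 36 - 6 = 30)

6


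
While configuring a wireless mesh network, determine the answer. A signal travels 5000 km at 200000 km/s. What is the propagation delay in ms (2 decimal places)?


Given: distance = 5000 km, speed = 200000 km/s
Delay = distance / speed = 5000 / 200000 seconds
Delay in ms = 5000 * 1000 / 200000
Delay = 25.0000 ms
Rounded to 2 dp = 25.00 ms

25.00


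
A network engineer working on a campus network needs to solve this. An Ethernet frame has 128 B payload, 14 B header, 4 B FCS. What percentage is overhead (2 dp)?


Given: payload = 128 B, header = 14 B, trailer = 4 B
Overhead bytes = header + trailer = 14 + 4 = 18
Total frame = payload + overhead = 128 + 18 = 146
Overhead % = 18 / 146 * 100 = 12.3288% -> 12.33% (2 dp)

12.33


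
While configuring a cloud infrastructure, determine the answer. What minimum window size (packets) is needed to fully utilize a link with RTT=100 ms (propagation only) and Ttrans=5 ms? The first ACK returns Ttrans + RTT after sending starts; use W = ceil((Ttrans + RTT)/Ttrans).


Given: Ttrans = 5 ms, RTT = 100 ms (= 2 * Tprop, Tprop = 50 ms)
Time until first ACK returns = Ttrans + RTT = 5 + 100 = 105 ms
Need W * Ttrans >= Ttrans + RTT  ->  W >= (Ttrans + RTT) / Ttrans
(Ttrans + RTT) / Ttrans = 105 / 5 = 21
W_min = ceil(21) = 21

21


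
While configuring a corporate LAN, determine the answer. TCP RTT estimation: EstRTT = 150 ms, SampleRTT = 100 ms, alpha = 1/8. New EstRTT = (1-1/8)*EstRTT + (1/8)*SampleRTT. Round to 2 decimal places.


Given: EstRTT = 150 ms, SampleRTT = 100 ms, alpha = 1/8
New EstRTT = (1 - alpha) * EstRTT + alpha * SampleRTT
(7/8) * 150 = 131.25
(1/8) * 100 = 12.5
New EstRTT = 131.25 + 12.5 = 143.75 ms -> 143.75 ms (2 dp)

143.75


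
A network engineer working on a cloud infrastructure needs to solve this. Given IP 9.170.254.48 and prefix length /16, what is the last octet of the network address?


Given: IP = 9.170.254.48, prefix = /16
Subnet mask = 255.255.0.0
Last octet of IP: 48
Last octet of mask: 0
Network last octet = 48 AND 0 = 0

0


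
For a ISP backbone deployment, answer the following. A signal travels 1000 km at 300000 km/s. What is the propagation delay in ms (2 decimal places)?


Given: distance = 1000 km, speed = 300000 km/s
Delay = distance / speed = 1000 / 300000 seconds
Delay in ms = 1000 * 1000 / 300000
Delay = 3.3333 ms
Rounded to 2 dp = 3.33 ms

3.33


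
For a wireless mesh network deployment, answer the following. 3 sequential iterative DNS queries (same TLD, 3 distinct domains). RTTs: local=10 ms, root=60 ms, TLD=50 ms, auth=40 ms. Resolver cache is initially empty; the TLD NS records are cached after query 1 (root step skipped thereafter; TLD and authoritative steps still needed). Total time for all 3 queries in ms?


Lookup 1 (cold cache): local + root + TLD + auth = 10 + 60 + 50 + 40 = 160 ms
Lookups 2..3 (TLD NS cached -> skip root; new domain -> still ask TLD and auth): local + TLD + auth = 10 + 50 + 40 = 100 ms each
Remaining 2 lookups: 2 * 100 = 200 ms
Total = 160 + 200 = 360 ms

360


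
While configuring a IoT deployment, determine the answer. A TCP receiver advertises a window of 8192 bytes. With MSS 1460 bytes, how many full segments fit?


Given: RWND = 8192 bytes, MSS = 1460 bytes
Full segments = floor(RWND / MSS)
Full segments = floor(8192 / 1460)
Full segments = floor(5.611) = 5

5


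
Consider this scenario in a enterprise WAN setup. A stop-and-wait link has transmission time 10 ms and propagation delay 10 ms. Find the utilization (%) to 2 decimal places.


Given: Ttrans = 10 ms, Tprop = 10 ms
RTT = 2 * Tprop = 2 * 10 = 20 ms
U = Ttrans / (Ttrans + RTT)
U = 10 / (10 + 20)
U = 10 / 30 = 0.333333
U% = 33.33%

33.33


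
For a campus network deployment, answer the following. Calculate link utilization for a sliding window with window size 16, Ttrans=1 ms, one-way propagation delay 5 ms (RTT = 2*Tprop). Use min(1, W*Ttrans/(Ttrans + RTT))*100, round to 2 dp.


Given: W = 16, Ttrans = 1 ms, RTT = 10 ms (= 2 * Tprop, Tprop = 5 ms)
Cycle time = Ttrans + RTT = 1 + 10 = 11 ms (first packet sent until its ACK returns)
W * Ttrans = 16 * 1 = 16 ms of sending per cycle
W * Ttrans / (Ttrans + RTT) = 16 / 11 = 1.454545
U = min(1, 1.454545) = 1.000000
U% = 100.00%

100.00


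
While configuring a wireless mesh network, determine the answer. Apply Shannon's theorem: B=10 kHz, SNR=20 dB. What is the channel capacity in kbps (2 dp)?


Given: B = 10 kHz, SNR = 20 dB
SNR linear = 10^(20/10) = 100
1 + SNR = 101
log2(101) = 6.6582114828
C = 10 * 1000 * 6.6582114828 = 66582.1148 bps
C = 66.582115 kbps -> 66.58 kbps (2 dp)

66.58


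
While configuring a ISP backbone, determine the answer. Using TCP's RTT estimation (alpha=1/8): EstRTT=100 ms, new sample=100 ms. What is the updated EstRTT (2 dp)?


Given: EstRTT = 100 ms, SampleRTT = 100 ms, alpha = 1/8
New EstRTT = (1 - alpha) * EstRTT + alpha * SampleRTT
(7/8) * 100 = 87.5
(1/8) * 100 = 12.5
New EstRTT = 87.5 + 12.5 = 100 ms -> 100.00 ms (2 dp)

100.00


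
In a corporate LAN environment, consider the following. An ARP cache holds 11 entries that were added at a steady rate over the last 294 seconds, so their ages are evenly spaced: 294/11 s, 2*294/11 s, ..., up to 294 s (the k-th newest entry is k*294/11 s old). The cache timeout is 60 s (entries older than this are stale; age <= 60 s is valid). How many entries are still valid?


Ages are k * 294/11 s for k = 1..11 (spacing = 26.7273 s).
Entry k is valid iff k * 294/11 <= 60 iff k <= 11 * 60 / 294 = 2.2449
n_valid = floor(2.2449) = 2
(n_stale = 11 - 2 = 9)

2


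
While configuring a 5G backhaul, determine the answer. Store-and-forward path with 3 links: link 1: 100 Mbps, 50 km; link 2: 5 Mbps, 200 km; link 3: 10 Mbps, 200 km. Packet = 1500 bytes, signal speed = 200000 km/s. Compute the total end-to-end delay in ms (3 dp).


Packet = 1500 bytes = 12000 bits. Store-and-forward: sum (t_trans + t_prop) per link.
Link 1: t_trans = 12000/(100*10^6) s = 0.1200 ms; t_prop = 50/200000 s = 0.2500 ms; subtotal = 0.3700 ms
Link 2: t_trans = 12000/(5*10^6) s = 2.4000 ms; t_prop = 200/200000 s = 1.0000 ms; subtotal = 3.4000 ms
Link 3: t_trans = 12000/(10*10^6) s = 1.2000 ms; t_prop = 200/200000 s = 1.0000 ms; subtotal = 2.2000 ms
End-to-end = 0.3700 + 3.4000 + 2.2000 = 5.9700 ms -> 5.970 ms (3 dp)

5.970


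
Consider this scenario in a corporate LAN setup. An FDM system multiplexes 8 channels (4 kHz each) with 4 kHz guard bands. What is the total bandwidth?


Given: 8 channels, 4 kHz each, guard = 4 kHz
Channel bandwidth = 8 * 4 = 32 kHz
Guard bands = 7 gaps * 4 kHz = 28 kHz
Total = 32 + 28 = 60 kHz

60


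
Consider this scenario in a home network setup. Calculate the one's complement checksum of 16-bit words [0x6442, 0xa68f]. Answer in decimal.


Given words: [0x6442, 0xa68f]
Step 1: Sum all words
Raw sum = 25666 + 42639 = 68305
Step 2: Fold carry: (2769 + 1) = 2770
One's complement = ~2770 & 0xFFFF = 62765

62765


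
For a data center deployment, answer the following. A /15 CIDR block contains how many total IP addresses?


Given: CIDR prefix /15
Host bits = 32 - 15 = 17
Total addresses = 2^17 = 131072

131072


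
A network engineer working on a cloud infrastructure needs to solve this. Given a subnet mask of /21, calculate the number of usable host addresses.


Given: subnet mask /21
Host bits = 32 - 21 = 11
Total addresses = 2^11 = 2048
Usable hosts = 2048 - 2 (network + broadcast) = 2046

2046


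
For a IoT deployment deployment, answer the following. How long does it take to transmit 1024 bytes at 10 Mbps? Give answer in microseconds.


Given: packet = 1024 bytes, bandwidth = 10 Mbps
Packet in bits = 1024 * 8 = 8192 bits
Bandwidth = 10 * 10^6 = 10000000 bps
Time = 8192 / 10000000 seconds
Time in us = 8192 * 10^6 / 10000000 = 819.2

819.2


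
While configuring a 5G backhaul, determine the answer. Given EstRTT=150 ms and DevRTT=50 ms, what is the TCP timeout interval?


Given: EstRTT = 150 ms, DevRTT = 50 ms
Timeout = EstRTT + 4 * DevRTT
4 * DevRTT = 4 * 50 = 200
Timeout = 150 + 200 = 350 ms

350


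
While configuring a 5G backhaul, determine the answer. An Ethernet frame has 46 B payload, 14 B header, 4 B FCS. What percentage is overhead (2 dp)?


Given: payload = 46 B, header = 14 B, trailer = 4 B
Overhead bytes = header + trailer = 14 + 4 = 18
Total frame = payload + overhead = 46 + 18 = 64
Overhead % = 18 / 64 * 100 = 28.1250% -> 28.13% (2 dp)

28.13


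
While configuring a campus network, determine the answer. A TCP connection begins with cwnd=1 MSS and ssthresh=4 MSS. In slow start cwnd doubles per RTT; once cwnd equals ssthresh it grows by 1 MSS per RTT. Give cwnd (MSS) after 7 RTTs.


RTT 0: cwnd = 1 MSS (initial)
RTT 1: cwnd = 2 MSS (slow start, doubled)
RTT 2: cwnd = 4 MSS (slow start, doubled)
RTT 3: cwnd = 5 MSS (congestion avoidance, +1)
RTT 4: cwnd = 6 MSS (congestion avoidance, +1)
RTT 5: cwnd = 7 MSS (congestion avoidance, +1)
RTT 6: cwnd = 8 MSS (congestion avoidance, +1)
RTT 7: cwnd = 9 MSS (congestion avoidance, +1)

9


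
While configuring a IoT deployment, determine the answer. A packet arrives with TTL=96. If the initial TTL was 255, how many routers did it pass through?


Given: initial TTL = 255, received TTL = 96
Hops = initial TTL - received TTL
Hops = 255 - 96 = 159

159


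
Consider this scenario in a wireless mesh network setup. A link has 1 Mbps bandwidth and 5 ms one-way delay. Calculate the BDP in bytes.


Given: bandwidth = 1 Mbps, delay = 5 ms
BDP in bits = 1 * 10^6 * 5 / 1000
BDP in bits = 5000
BDP in bytes = 5000 / 8 = 625

625


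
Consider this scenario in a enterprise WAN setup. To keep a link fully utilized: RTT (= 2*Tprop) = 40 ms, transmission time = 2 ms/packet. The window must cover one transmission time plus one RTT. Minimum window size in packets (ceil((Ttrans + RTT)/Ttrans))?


Given: Ttrans = 2 ms, RTT = 40 ms (= 2 * Tprop, Tprop = 20 ms)
Time until first ACK returns = Ttrans + RTT = 2 + 40 = 42 ms
Need W * Ttrans >= Ttrans + RTT  ->  W >= (Ttrans + RTT) / Ttrans
(Ttrans + RTT) / Ttrans = 42 / 2 = 21
W_min = ceil(21) = 21

21


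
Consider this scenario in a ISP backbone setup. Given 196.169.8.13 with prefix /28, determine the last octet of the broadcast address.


Given: IP = 196.169.8.13, prefix = /28
Host bits = 32 - 28 = 4
Network last octet = 13 AND mask = 0
Host part size = 2^4 - 1 = 15
Broadcast last octet = 0 OR 15 = 15

15


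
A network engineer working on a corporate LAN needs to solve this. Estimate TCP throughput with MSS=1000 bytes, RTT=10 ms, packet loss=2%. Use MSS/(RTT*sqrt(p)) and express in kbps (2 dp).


Given: MSS = 1000 bytes, RTT = 10 ms, loss = 2%
RTT in seconds = 10 / 1000 = 0.01
Loss rate = 2% = 0.02
sqrt(loss) = sqrt(0.02) = 0.141421356237
Throughput (bytes/s) = 1000 / (0.01 * 0.141421356237) = 707106.7812
Throughput (kbps) = 707106.7812 * 8 / 1000 = 5656.854249 -> 5656.85 kbps (2 dp)

5656.85


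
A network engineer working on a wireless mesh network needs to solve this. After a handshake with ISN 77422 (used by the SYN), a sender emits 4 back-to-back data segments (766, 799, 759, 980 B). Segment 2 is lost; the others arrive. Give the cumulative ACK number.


SYN uses sequence number 77422; first data byte = ISN + 1 = 77423.
Segment 1: SEQ = 77423, len = 766 B, covers [77423, 78188]
Segment 2: SEQ = 78189, len = 799 B, covers [78189, 78987] [LOST]
Segment 3: SEQ = 78988, len = 759 B, covers [78988, 79746]
Segment 4: SEQ = 79747, len = 980 B, covers [79747, 80726]
In-order data received: bytes [77423, 78188] (segments 1..1).
Segment 2 missing -> gap begins at byte 78189; later segments buffered out of order.
Cumulative ACK = next expected in-order byte = 77423 + 766 = 78189

78189
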